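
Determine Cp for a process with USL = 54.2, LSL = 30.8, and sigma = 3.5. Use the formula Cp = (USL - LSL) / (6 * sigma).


Cp = (54.2 - 30.8) / (6 * 3.5)

1.11


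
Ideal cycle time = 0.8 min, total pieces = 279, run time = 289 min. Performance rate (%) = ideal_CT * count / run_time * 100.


Formula: Performance = (Ideal CT * Total Count) / Run Time * 100
Ideal output time = 0.8 * 279 = 223.2 min
Performance = 223.2 / 289 * 100 = 77.2%

77.2%


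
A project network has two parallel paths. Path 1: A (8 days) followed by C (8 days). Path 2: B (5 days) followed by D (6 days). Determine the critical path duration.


Path 1 = 8 + 8 = 16 days
Path 2 = 5 + 6 = 11 days
Duration = max(16, 11) = 16 days

16 days


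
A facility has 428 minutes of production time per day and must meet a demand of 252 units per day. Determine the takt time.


Formula: Takt Time = Available Production Time / Customer Demand
Takt = 428 min/day / 252 units/day
Takt = 1.7 min/unit

1.7 min/unit


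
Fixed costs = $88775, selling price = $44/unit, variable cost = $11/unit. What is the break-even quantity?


Formula: BEQ = Fixed Costs / (Price - Variable Cost)
Contribution margin = $44 - $11 = $33/unit
BEQ = ceil($88775 / $33/unit) = ceil(2690.15) = 2691 units

2691 units


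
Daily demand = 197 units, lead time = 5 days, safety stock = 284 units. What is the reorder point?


Formula: ROP = (Daily Demand * Lead Time) + Safety Stock
Demand during lead time = 197 * 5 = 985 units
ROP = 985 + 284 = 1269 units

1269 units


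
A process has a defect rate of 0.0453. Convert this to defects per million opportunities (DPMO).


DPMO = defect_rate * 1000000 = 0.0453 * 1000000

45300


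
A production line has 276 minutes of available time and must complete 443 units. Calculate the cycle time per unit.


Formula: CT = Available Time / Number of Units
CT = 276 min / 443 units
CT = 0.62 min/unit

0.62 min/unit


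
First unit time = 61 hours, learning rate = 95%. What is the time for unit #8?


Formula: T_n = T_1 * (learning_rate)^(log2(n)) where learning_rate = rate/100
Doublings = log2(8) = 3
T_n = 61 * 0.95^3
T_n = 61 * 0.8574 = 52.3 hours

52.3 hours


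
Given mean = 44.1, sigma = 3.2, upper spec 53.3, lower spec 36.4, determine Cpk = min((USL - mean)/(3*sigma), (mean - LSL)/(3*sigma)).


Cpu = (53.3 - 44.1) / (3 * 3.2) = 0.96
Cpl = (44.1 - 36.4) / (3 * 3.2) = 0.8
Cpk = min(0.96, 0.8) = 0.8

0.8


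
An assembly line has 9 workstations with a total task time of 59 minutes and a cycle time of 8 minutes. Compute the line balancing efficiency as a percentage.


Formula: Efficiency = Sum of Task Times / (N_stations * CT) * 100
Total station capacity = 9 stations * 8 min = 72 min
Efficiency = 59 / 72 * 100 = 81.9%

81.9%


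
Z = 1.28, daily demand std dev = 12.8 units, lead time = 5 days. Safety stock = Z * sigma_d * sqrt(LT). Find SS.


Formula: SS = z * sigma_d * sqrt(LT)
sqrt(LT) = sqrt(5) = 2.2361
SS = 1.28 * 12.8 * 2.2361
SS = 36.6 units

36.6 units


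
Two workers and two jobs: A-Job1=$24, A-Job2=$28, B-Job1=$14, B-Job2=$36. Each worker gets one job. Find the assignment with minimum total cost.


Option 1: A->1 + B->2 = $24 + $36 = $60
Option 2: A->2 + B->1 = $28 + $14 = $42
Min cost = min($60, $42) = $42

$42


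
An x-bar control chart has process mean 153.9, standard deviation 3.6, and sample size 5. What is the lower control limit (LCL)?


LCL = 153.9 - 3 * 3.6 / sqrt(5)

149.07


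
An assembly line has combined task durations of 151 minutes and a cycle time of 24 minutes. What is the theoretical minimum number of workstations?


Formula: N_min = ceil(Sum of Task Times / Cycle Time)
N_min = ceil(151 min / 24 min) = ceil(6.2917)
N_min = 7 stations

7


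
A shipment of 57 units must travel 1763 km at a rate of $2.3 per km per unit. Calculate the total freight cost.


TC = dist * cost * units = 1763 * 2.3 * 57 = $231129.30

$231129.30


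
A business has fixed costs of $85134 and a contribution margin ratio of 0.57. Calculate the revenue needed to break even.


Formula: BER = Fixed Costs / Contribution Margin Ratio
BER = $85134 / 0.57
BER = $149357.89 (to the nearest cent)

$149357.89


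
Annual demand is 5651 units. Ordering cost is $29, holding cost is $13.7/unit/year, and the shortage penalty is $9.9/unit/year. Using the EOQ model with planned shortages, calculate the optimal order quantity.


Formula: EOQ* = sqrt(2DS/H) * sqrt((H+P)/P)
Base EOQ = sqrt(2*5651*29/13.7) = 154.67 units
Correction = sqrt((13.7+9.9)/9.9) = 1.54397
EOQ* = 154.67 * 1.54397 = 238.8 units

238.8 units


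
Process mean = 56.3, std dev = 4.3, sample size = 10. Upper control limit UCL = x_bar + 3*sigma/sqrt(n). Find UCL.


UCL = 56.3 + 3 * 4.3 / sqrt(10)

60.38


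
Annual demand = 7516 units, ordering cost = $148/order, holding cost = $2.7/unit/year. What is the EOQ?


Formula: EOQ = sqrt(2 * D * S / H)
Numerator: 2 * 7516 * 148 = 2224736
2DS/H = 2224736 / 2.7 = 823976.3
EOQ = sqrt(823976.3) = 907.7 units

907.7 units


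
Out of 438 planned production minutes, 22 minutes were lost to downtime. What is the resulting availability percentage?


Formula: Availability = (Planned Time - Downtime) / Planned Time * 100
Uptime = 438 - 22 = 416 min
Availability = 416 / 438 * 100 = 95.0%

95.0%


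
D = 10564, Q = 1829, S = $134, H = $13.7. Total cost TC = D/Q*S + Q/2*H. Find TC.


TC = 10564/1829 * 134 + 1829/2 * 13.7

$13302.61


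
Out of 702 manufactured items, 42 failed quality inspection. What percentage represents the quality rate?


Formula: Quality Rate = Good Pieces / Total Pieces * 100
Good pieces = 702 - 42 = 660
QR = 660 / 702 * 100 = 94.0%

94.0%


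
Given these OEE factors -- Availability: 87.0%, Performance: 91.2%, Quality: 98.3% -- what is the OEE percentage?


Formula: OEE = Availability * Performance * Quality / 10000
A * P = 87.0% * 91.2% / 100 = 79.34%
OEE = 79.34% * 98.3% / 100 = 78.0%

78.0%


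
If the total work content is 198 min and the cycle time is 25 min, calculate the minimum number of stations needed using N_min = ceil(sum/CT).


Formula: N_min = ceil(Sum of Task Times / Cycle Time)
N_min = ceil(198 min / 25 min) = ceil(7.92)
N_min = 8 stations

8


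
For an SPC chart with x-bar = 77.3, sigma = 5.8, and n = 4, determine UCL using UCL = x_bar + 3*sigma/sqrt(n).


UCL = 77.3 + 3 * 5.8 / sqrt(4)

86.0


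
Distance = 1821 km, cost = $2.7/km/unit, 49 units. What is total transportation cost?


TC = dist * cost * units = 1821 * 2.7 * 49 = $240918.30

$240918.30


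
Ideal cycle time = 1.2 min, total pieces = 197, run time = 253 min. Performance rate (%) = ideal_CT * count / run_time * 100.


Formula: Performance = (Ideal CT * Total Count) / Run Time * 100
Ideal output time = 1.2 * 197 = 236.4 min
Performance = 236.4 / 253 * 100 = 93.4%

93.4%


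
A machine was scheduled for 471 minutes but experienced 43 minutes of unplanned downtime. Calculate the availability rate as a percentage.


Formula: Availability = (Planned Time - Downtime) / Planned Time * 100
Uptime = 471 - 43 = 428 min
Availability = 428 / 471 * 100 = 90.9%

90.9%


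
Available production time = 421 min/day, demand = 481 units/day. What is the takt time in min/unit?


Formula: Takt Time = Available Production Time / Customer Demand
Takt = 421 min/day / 481 units/day
Takt = 0.88 min/unit

0.88 min/unit


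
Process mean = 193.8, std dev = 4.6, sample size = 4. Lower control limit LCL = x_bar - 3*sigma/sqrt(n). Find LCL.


LCL = 193.8 - 3 * 4.6 / sqrt(4)

186.9


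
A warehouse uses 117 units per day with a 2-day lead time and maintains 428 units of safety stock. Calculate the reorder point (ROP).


Formula: ROP = (Daily Demand * Lead Time) + Safety Stock
Demand during lead time = 117 * 2 = 234 units
ROP = 234 + 428 = 662 units

662 units


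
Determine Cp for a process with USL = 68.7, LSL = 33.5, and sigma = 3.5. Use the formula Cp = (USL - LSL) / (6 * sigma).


Cp = (68.7 - 33.5) / (6 * 3.5)

1.68


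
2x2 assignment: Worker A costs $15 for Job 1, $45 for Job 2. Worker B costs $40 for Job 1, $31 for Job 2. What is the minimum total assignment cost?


Option 1: A->1 + B->2 = $15 + $31 = $46
Option 2: A->2 + B->1 = $45 + $40 = $85
Min cost = min($46, $85) = $46

$46


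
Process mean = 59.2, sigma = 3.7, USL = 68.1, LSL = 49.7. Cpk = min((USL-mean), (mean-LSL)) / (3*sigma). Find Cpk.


Cpu = (68.1 - 59.2) / (3 * 3.7) = 0.8
Cpl = (59.2 - 49.7) / (3 * 3.7) = 0.86
Cpk = min(0.8, 0.86) = 0.8

0.8


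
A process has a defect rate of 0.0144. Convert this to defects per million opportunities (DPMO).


DPMO = defect_rate * 1000000 = 0.0144 * 1000000

14400


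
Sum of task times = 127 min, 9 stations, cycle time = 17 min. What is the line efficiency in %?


Formula: Efficiency = Sum of Task Times / (N_stations * CT) * 100
Total station capacity = 9 stations * 17 min = 153 min
Efficiency = 127 / 153 * 100 = 83.0%

83.0%


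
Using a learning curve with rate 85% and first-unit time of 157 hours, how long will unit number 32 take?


Formula: T_n = T_1 * (learning_rate)^(log2(n)) where learning_rate = rate/100
Doublings = log2(32) = 5
T_n = 157 * 0.85^5
T_n = 157 * 0.4437 = 69.7 hours

69.7 hours


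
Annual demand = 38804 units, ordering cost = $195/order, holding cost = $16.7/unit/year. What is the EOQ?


Formula: EOQ = sqrt(2 * D * S / H)
Numerator: 2 * 38804 * 195 = 15133560
2DS/H = 15133560 / 16.7 = 906201.2
EOQ = sqrt(906201.2) = 951.9 units

951.9 units


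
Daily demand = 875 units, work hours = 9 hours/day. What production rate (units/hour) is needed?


Formula: Production Rate = Daily Demand / Available Hours
Rate = 875 units/day / 9 hours/day
Rate = 97.2 units/hour

97.2 units/hour


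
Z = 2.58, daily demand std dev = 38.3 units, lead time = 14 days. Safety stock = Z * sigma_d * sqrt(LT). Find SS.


Formula: SS = z * sigma_d * sqrt(LT)
sqrt(LT) = sqrt(14) = 3.7417
SS = 2.58 * 38.3 * 3.7417
SS = 369.7 units

369.7 units


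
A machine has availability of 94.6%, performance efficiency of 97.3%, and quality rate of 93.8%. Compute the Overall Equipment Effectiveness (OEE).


Formula: OEE = Availability * Performance * Quality / 10000
A * P = 94.6% * 97.3% / 100 = 92.05%
OEE = 92.05% * 93.8% / 100 = 86.3%

86.3%


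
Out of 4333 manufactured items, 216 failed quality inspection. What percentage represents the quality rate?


Formula: Quality Rate = Good Pieces / Total Pieces * 100
Good pieces = 4333 - 216 = 4117
QR = 4117 / 4333 * 100 = 95.0%

95.0%


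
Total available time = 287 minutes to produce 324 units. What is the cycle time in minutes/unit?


Formula: CT = Available Time / Number of Units
CT = 287 min / 324 units
CT = 0.89 min/unit

0.89 min/unit


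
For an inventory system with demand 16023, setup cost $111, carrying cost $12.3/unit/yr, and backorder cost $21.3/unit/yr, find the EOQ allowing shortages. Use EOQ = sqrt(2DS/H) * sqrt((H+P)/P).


Formula: EOQ* = sqrt(2DS/H) * sqrt((H+P)/P)
Base EOQ = sqrt(2*16023*111/12.3) = 537.77 units
Correction = sqrt((12.3+21.3)/21.3) = 1.25597
EOQ* = 537.77 * 1.25597 = 675.4 units

675.4 units


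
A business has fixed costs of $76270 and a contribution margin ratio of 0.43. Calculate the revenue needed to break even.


Formula: BER = Fixed Costs / Contribution Margin Ratio
BER = $76270 / 0.43
BER = $177372.09 (to the nearest cent)

$177372.09


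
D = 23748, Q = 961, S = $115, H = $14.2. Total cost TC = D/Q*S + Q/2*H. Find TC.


TC = 23748/961 * 115 + 961/2 * 14.2

$9664.95


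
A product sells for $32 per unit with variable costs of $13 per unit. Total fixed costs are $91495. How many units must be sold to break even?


Formula: BEQ = Fixed Costs / (Price - Variable Cost)
Contribution margin = $32 - $13 = $19/unit
BEQ = ceil($91495 / $19/unit) = ceil(4815.53) = 4816 units

4816 units


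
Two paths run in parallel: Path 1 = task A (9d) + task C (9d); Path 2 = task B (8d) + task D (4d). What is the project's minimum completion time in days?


Path 1 = 9 + 9 = 18 days
Path 2 = 8 + 4 = 12 days
Duration = max(18, 12) = 18 days

18 days


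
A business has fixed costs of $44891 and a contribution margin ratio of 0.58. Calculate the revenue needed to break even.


Formula: BER = Fixed Costs / Contribution Margin Ratio
BER = $44891 / 0.58
BER = $77398.28 (to the nearest cent)

$77398.28


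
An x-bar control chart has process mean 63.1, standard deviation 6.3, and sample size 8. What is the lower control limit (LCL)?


LCL = 63.1 - 3 * 6.3 / sqrt(8)

56.42


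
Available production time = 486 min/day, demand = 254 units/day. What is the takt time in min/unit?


Formula: Takt Time = Available Production Time / Customer Demand
Takt = 486 min/day / 254 units/day
Takt = 1.91 min/unit

1.91 min/unit


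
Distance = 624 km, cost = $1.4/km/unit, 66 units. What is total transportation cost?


TC = dist * cost * units = 624 * 1.4 * 66 = $57657.60

$57657.60


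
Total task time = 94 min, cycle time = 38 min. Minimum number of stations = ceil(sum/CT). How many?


Formula: N_min = ceil(Sum of Task Times / Cycle Time)
N_min = ceil(94 min / 38 min) = ceil(2.4737)
N_min = 3 stations

3


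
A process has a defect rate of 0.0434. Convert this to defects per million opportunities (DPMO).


DPMO = defect_rate * 1000000 = 0.0434 * 1000000

43400


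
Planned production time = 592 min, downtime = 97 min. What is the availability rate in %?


Formula: Availability = (Planned Time - Downtime) / Planned Time * 100
Uptime = 592 - 97 = 495 min
Availability = 495 / 592 * 100 = 83.6%

83.6%


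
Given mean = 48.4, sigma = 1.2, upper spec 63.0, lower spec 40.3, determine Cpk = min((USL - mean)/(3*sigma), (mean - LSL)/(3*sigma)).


Cpu = (63.0 - 48.4) / (3 * 1.2) = 4.06
Cpl = (48.4 - 40.3) / (3 * 1.2) = 2.25
Cpk = min(4.06, 2.25) = 2.25

2.25


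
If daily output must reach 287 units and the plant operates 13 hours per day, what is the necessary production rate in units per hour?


Formula: Production Rate = Daily Demand / Available Hours
Rate = 287 units/day / 13 hours/day
Rate = 22.1 units/hour

22.1 units/hour


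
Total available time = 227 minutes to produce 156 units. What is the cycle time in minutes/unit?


Formula: CT = Available Time / Number of Units
CT = 227 min / 156 units
CT = 1.46 min/unit

1.46 min/unit


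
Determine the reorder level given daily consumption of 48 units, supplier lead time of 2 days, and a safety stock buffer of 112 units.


Formula: ROP = (Daily Demand * Lead Time) + Safety Stock
Demand during lead time = 48 * 2 = 96 units
ROP = 96 + 112 = 208 units

208 units


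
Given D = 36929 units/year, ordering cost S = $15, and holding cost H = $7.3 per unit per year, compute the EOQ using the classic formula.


Formula: EOQ = sqrt(2 * D * S / H)
Numerator: 2 * 36929 * 15 = 1107870
2DS/H = 1107870 / 7.3 = 151763.0
EOQ = sqrt(151763.0) = 389.6 units

389.6 units


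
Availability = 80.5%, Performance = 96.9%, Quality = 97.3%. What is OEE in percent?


Formula: OEE = Availability * Performance * Quality / 10000
A * P = 80.5% * 96.9% / 100 = 78.0%
OEE = 78.0% * 97.3% / 100 = 75.9%

75.9%


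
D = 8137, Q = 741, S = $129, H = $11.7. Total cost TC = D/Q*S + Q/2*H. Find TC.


TC = 8137/741 * 129 + 741/2 * 11.7

$5751.41


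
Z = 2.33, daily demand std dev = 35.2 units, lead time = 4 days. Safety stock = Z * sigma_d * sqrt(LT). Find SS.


Formula: SS = z * sigma_d * sqrt(LT)
sqrt(LT) = sqrt(4) = 2.0
SS = 2.33 * 35.2 * 2.0
SS = 164.0 units

164.0 units


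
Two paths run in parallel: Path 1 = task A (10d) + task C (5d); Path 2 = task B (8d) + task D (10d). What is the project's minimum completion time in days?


Path 1 = 10 + 5 = 15 days
Path 2 = 8 + 10 = 18 days
Duration = max(15, 18) = 18 days

18 days


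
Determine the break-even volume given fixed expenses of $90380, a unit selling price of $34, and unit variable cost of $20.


Formula: BEQ = Fixed Costs / (Price - Variable Cost)
Contribution margin = $34 - $20 = $14/unit
BEQ = ceil($90380 / $14/unit) = ceil(6455.71) = 6456 units

6456 units


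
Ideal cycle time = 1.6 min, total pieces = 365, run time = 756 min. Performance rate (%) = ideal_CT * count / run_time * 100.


Formula: Performance = (Ideal CT * Total Count) / Run Time * 100
Ideal output time = 1.6 * 365 = 584.0 min
Performance = 584.0 / 756 * 100 = 77.2%

77.2%


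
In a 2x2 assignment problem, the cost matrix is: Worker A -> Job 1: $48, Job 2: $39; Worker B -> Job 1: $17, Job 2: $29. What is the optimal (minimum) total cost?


Option 1: A->1 + B->2 = $48 + $29 = $77
Option 2: A->2 + B->1 = $39 + $17 = $56
Min cost = min($77, $56) = $56

$56


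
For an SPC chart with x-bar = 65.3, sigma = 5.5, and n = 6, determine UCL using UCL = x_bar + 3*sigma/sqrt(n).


UCL = 65.3 + 3 * 5.5 / sqrt(6)

72.04


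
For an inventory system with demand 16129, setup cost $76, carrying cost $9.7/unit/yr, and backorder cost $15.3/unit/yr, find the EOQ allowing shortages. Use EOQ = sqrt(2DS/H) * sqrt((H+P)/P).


Formula: EOQ* = sqrt(2DS/H) * sqrt((H+P)/P)
Base EOQ = sqrt(2*16129*76/9.7) = 502.74 units
Correction = sqrt((9.7+15.3)/15.3) = 1.27827
EOQ* = 502.74 * 1.27827 = 642.6 units

642.6 units


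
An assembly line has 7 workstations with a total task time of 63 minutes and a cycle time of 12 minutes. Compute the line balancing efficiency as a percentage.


Formula: Efficiency = Sum of Task Times / (N_stations * CT) * 100
Total station capacity = 7 stations * 12 min = 84 min
Efficiency = 63 / 84 * 100 = 75.0%

75.0%


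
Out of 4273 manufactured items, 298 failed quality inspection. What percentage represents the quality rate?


Formula: Quality Rate = Good Pieces / Total Pieces * 100
Good pieces = 4273 - 298 = 3975
QR = 3975 / 4273 * 100 = 93.0%

93.0%


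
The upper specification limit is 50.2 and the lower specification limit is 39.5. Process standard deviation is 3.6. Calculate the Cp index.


Cp = (50.2 - 39.5) / (6 * 3.6)

0.5


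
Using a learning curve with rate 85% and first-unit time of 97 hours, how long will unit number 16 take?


Formula: T_n = T_1 * (learning_rate)^(log2(n)) where learning_rate = rate/100
Doublings = log2(16) = 4
T_n = 97 * 0.85^4
T_n = 97 * 0.522 = 50.6 hours

50.6 hours


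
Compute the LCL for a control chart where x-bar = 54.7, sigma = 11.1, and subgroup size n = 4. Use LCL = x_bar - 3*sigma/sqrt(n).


LCL = 54.7 - 3 * 11.1 / sqrt(4)

38.05


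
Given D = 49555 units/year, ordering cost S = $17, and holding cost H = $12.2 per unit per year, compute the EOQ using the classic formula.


Formula: EOQ = sqrt(2 * D * S / H)
Numerator: 2 * 49555 * 17 = 1684870
2DS/H = 1684870 / 12.2 = 138104.1
EOQ = sqrt(138104.1) = 371.6 units

371.6 units


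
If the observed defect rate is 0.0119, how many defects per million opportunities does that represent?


DPMO = defect_rate * 1000000 = 0.0119 * 1000000

11900


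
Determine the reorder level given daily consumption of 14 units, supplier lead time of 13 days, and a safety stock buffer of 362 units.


Formula: ROP = (Daily Demand * Lead Time) + Safety Stock
Demand during lead time = 14 * 13 = 182 units
ROP = 182 + 362 = 544 units

544 units


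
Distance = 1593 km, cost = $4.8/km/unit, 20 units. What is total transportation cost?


TC = dist * cost * units = 1593 * 4.8 * 20 = $152928.00

$152928.00


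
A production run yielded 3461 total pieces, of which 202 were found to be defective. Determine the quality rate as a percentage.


Formula: Quality Rate = Good Pieces / Total Pieces * 100
Good pieces = 3461 - 202 = 3259
QR = 3259 / 3461 * 100 = 94.2%

94.2%


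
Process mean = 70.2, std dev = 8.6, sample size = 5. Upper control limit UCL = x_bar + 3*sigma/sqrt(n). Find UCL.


UCL = 70.2 + 3 * 8.6 / sqrt(5)

81.74


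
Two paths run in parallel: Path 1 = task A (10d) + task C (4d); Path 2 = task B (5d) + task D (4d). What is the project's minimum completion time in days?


Path 1 = 10 + 4 = 14 days
Path 2 = 5 + 4 = 9 days
Duration = max(14, 9) = 14 days

14 days


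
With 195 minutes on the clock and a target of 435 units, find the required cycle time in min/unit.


Formula: CT = Available Time / Number of Units
CT = 195 min / 435 units
CT = 0.45 min/unit

0.45 min/unit


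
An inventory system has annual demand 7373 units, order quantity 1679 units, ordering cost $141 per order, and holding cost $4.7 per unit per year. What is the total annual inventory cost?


TC = 7373/1679 * 141 + 1679/2 * 4.7

$4564.82


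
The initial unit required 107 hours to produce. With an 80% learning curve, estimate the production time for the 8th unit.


Formula: T_n = T_1 * (learning_rate)^(log2(n)) where learning_rate = rate/100
Doublings = log2(8) = 3
T_n = 107 * 0.8^3
T_n = 107 * 0.512 = 54.8 hours

54.8 hours


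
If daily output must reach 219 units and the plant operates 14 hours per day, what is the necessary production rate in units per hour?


Formula: Production Rate = Daily Demand / Available Hours
Rate = 219 units/day / 14 hours/day
Rate = 15.6 units/hour

15.6 units/hour


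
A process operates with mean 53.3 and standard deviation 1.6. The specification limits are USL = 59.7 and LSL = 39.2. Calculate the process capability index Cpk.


Cpu = (59.7 - 53.3) / (3 * 1.6) = 1.33
Cpl = (53.3 - 39.2) / (3 * 1.6) = 2.94
Cpk = min(1.33, 2.94) = 1.33

1.33


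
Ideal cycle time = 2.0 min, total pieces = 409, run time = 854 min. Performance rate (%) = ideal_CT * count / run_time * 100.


Formula: Performance = (Ideal CT * Total Count) / Run Time * 100
Ideal output time = 2.0 * 409 = 818.0 min
Performance = 818.0 / 854 * 100 = 95.8%

95.8%


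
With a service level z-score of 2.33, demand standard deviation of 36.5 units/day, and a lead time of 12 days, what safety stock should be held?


Formula: SS = z * sigma_d * sqrt(LT)
sqrt(LT) = sqrt(12) = 3.4641
SS = 2.33 * 36.5 * 3.4641
SS = 294.6 units

294.6 units


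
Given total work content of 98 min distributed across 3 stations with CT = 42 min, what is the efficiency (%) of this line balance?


Formula: Efficiency = Sum of Task Times / (N_stations * CT) * 100
Total station capacity = 3 stations * 42 min = 126 min
Efficiency = 98 / 126 * 100 = 77.8%

77.8%


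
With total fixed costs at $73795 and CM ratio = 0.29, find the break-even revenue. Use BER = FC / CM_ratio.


Formula: BER = Fixed Costs / Contribution Margin Ratio
BER = $73795 / 0.29
BER = $254465.52 (to the nearest cent)

$254465.52


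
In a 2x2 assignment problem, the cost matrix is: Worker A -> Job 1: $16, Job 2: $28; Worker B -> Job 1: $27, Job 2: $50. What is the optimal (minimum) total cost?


Option 1: A->1 + B->2 = $16 + $50 = $66
Option 2: A->2 + B->1 = $28 + $27 = $55
Min cost = min($66, $55) = $55

$55


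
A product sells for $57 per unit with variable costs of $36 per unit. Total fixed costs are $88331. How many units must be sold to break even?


Formula: BEQ = Fixed Costs / (Price - Variable Cost)
Contribution margin = $57 - $36 = $21/unit
BEQ = ceil($88331 / $21/unit) = ceil(4206.24) = 4207 units

4207 units


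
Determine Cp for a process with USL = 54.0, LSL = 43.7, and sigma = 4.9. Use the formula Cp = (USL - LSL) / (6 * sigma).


Cp = (54.0 - 43.7) / (6 * 4.9)

0.35


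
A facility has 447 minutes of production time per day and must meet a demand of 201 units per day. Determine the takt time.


Formula: Takt Time = Available Production Time / Customer Demand
Takt = 447 min/day / 201 units/day
Takt = 2.22 min/unit

2.22 min/unit


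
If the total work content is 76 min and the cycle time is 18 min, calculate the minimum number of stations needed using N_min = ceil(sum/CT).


Formula: N_min = ceil(Sum of Task Times / Cycle Time)
N_min = ceil(76 min / 18 min) = ceil(4.2222)
N_min = 5 stations

5


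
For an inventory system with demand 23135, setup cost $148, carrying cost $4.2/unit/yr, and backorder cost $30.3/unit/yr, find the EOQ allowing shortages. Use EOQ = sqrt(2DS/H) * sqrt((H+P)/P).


Formula: EOQ* = sqrt(2DS/H) * sqrt((H+P)/P)
Base EOQ = sqrt(2*23135*148/4.2) = 1276.9 units
Correction = sqrt((4.2+30.3)/30.3) = 1.06706
EOQ* = 1276.9 * 1.06706 = 1362.5 units

1362.5 units


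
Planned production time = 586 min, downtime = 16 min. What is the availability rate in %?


Formula: Availability = (Planned Time - Downtime) / Planned Time * 100
Uptime = 586 - 16 = 570 min
Availability = 570 / 586 * 100 = 97.3%

97.3%


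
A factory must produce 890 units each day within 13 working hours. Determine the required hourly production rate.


Formula: Production Rate = Daily Demand / Available Hours
Rate = 890 units/day / 13 hours/day
Rate = 68.5 units/hour

68.5 units/hour


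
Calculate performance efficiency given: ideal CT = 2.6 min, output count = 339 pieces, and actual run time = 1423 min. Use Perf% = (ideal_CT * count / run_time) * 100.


Formula: Performance = (Ideal CT * Total Count) / Run Time * 100
Ideal output time = 2.6 * 339 = 881.4 min
Performance = 881.4 / 1423 * 100 = 61.9%

61.9%


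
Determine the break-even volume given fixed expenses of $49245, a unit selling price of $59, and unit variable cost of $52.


Formula: BEQ = Fixed Costs / (Price - Variable Cost)
Contribution margin = $59 - $52 = $7/unit
BEQ = ceil($49245 / $7/unit) = ceil(7035.0) = 7035 units

7035 units


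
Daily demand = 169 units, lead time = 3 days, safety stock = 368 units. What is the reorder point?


Formula: ROP = (Daily Demand * Lead Time) + Safety Stock
Demand during lead time = 169 * 3 = 507 units
ROP = 507 + 368 = 875 units

875 units


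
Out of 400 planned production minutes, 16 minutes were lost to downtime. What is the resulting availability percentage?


Formula: Availability = (Planned Time - Downtime) / Planned Time * 100
Uptime = 400 - 16 = 384 min
Availability = 384 / 400 * 100 = 96.0%

96.0%


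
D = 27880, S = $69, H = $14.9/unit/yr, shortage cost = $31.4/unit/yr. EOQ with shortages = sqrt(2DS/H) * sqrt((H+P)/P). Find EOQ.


Formula: EOQ* = sqrt(2DS/H) * sqrt((H+P)/P)
Base EOQ = sqrt(2*27880*69/14.9) = 508.15 units
Correction = sqrt((14.9+31.4)/31.4) = 1.2143
EOQ* = 508.15 * 1.2143 = 617.0 units

617.0 units


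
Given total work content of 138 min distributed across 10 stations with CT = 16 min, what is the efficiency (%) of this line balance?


Formula: Efficiency = Sum of Task Times / (N_stations * CT) * 100
Total station capacity = 10 stations * 16 min = 160 min
Efficiency = 138 / 160 * 100 = 86.3%

86.3%


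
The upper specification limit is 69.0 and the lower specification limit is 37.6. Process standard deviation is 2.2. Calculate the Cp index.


Cp = (69.0 - 37.6) / (6 * 2.2)

2.38


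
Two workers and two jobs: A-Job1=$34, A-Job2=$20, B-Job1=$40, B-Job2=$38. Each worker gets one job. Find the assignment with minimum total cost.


Option 1: A->1 + B->2 = $34 + $38 = $72
Option 2: A->2 + B->1 = $20 + $40 = $60
Min cost = min($72, $60) = $60

$60


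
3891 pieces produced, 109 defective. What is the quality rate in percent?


Formula: Quality Rate = Good Pieces / Total Pieces * 100
Good pieces = 3891 - 109 = 3782
QR = 3782 / 3891 * 100 = 97.2%

97.2%


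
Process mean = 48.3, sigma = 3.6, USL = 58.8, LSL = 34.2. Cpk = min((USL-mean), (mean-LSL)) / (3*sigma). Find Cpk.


Cpu = (58.8 - 48.3) / (3 * 3.6) = 0.97
Cpl = (48.3 - 34.2) / (3 * 3.6) = 1.31
Cpk = min(0.97, 1.31) = 0.97

0.97


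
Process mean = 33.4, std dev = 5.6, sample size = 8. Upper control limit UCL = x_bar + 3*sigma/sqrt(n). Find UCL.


UCL = 33.4 + 3 * 5.6 / sqrt(8)

39.34


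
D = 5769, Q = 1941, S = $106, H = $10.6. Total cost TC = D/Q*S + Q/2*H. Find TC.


TC = 5769/1941 * 106 + 1941/2 * 10.6

$10602.35


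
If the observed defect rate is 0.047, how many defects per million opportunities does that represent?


DPMO = defect_rate * 1000000 = 0.047 * 1000000

47000


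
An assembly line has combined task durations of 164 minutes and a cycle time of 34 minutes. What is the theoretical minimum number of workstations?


Formula: N_min = ceil(Sum of Task Times / Cycle Time)
N_min = ceil(164 min / 34 min) = ceil(4.8235)
N_min = 5 stations

5


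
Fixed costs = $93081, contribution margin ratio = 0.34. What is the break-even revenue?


Formula: BER = Fixed Costs / Contribution Margin Ratio
BER = $93081 / 0.34
BER = $273767.65 (to the nearest cent)

$273767.65


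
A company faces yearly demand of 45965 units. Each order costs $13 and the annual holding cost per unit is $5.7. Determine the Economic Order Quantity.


Formula: EOQ = sqrt(2 * D * S / H)
Numerator: 2 * 45965 * 13 = 1195090
2DS/H = 1195090 / 5.7 = 209664.9
EOQ = sqrt(209664.9) = 457.9 units

457.9 units


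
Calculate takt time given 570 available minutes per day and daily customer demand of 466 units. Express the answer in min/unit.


Formula: Takt Time = Available Production Time / Customer Demand
Takt = 570 min/day / 466 units/day
Takt = 1.22 min/unit

1.22 min/unit


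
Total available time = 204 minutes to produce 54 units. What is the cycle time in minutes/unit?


Formula: CT = Available Time / Number of Units
CT = 204 min / 54 units
CT = 3.78 min/unit

3.78 min/unit


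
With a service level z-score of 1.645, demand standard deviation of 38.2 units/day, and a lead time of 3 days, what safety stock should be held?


Formula: SS = z * sigma_d * sqrt(LT)
sqrt(LT) = sqrt(3) = 1.7321
SS = 1.645 * 38.2 * 1.7321
SS = 108.8 units

108.8 units


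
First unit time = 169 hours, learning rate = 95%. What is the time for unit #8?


Formula: T_n = T_1 * (learning_rate)^(log2(n)) where learning_rate = rate/100
Doublings = log2(8) = 3
T_n = 169 * 0.95^3
T_n = 169 * 0.8574 = 144.9 hours

144.9 hours


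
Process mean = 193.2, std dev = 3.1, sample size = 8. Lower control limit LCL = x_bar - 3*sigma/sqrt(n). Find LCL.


LCL = 193.2 - 3 * 3.1 / sqrt(8)

189.91


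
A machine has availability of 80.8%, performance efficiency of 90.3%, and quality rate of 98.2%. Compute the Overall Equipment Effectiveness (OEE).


Formula: OEE = Availability * Performance * Quality / 10000
A * P = 80.8% * 90.3% / 100 = 72.96%
OEE = 72.96% * 98.2% / 100 = 71.6%

71.6%


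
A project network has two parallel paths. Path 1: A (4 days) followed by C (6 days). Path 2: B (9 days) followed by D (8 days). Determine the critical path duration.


Path 1 = 4 + 6 = 10 days
Path 2 = 9 + 8 = 17 days
Duration = max(10, 17) = 17 days

17 days


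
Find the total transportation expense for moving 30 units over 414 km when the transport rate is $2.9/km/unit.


TC = dist * cost * units = 414 * 2.9 * 30 = $36018.00

$36018.00


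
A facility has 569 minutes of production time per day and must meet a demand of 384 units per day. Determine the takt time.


Formula: Takt Time = Available Production Time / Customer Demand
Takt = 569 min/day / 384 units/day
Takt = 1.48 min/unit

1.48 min/unit


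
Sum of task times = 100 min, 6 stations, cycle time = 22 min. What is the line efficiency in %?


Formula: Efficiency = Sum of Task Times / (N_stations * CT) * 100
Total station capacity = 6 stations * 22 min = 132 min
Efficiency = 100 / 132 * 100 = 75.8%

75.8%


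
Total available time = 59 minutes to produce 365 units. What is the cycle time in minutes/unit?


Formula: CT = Available Time / Number of Units
CT = 59 min / 365 units
CT = 0.16 min/unit

0.16 min/unit


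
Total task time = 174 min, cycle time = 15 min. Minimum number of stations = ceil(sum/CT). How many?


Formula: N_min = ceil(Sum of Task Times / Cycle Time)
N_min = ceil(174 min / 15 min) = ceil(11.6)
N_min = 12 stations

12


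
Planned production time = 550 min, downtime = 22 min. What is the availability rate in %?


Formula: Availability = (Planned Time - Downtime) / Planned Time * 100
Uptime = 550 - 22 = 528 min
Availability = 528 / 550 * 100 = 96.0%

96.0%


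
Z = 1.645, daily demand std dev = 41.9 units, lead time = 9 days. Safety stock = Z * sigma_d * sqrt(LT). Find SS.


Formula: SS = z * sigma_d * sqrt(LT)
sqrt(LT) = sqrt(9) = 3.0
SS = 1.645 * 41.9 * 3.0
SS = 206.8 units

206.8 units


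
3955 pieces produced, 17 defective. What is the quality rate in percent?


Formula: Quality Rate = Good Pieces / Total Pieces * 100
Good pieces = 3955 - 17 = 3938
QR = 3938 / 3955 * 100 = 99.6%

99.6%


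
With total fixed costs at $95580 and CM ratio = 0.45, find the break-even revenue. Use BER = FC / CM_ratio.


Formula: BER = Fixed Costs / Contribution Margin Ratio
BER = $95580 / 0.45
BER = $212400.00 (to the nearest cent)

$212400.00


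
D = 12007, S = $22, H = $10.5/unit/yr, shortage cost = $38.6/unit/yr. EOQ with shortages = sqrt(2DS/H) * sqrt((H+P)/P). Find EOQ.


Formula: EOQ* = sqrt(2DS/H) * sqrt((H+P)/P)
Base EOQ = sqrt(2*12007*22/10.5) = 224.31 units
Correction = sqrt((10.5+38.6)/38.6) = 1.12784
EOQ* = 224.31 * 1.12784 = 253.0 units

253.0 units


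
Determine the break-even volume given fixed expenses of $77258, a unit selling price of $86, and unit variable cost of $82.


Formula: BEQ = Fixed Costs / (Price - Variable Cost)
Contribution margin = $86 - $82 = $4/unit
BEQ = ceil($77258 / $4/unit) = ceil(19314.5) = 19315 units

19315 units


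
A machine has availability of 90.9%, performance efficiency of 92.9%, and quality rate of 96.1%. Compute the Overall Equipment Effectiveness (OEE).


Formula: OEE = Availability * Performance * Quality / 10000
A * P = 90.9% * 92.9% / 100 = 84.45%
OEE = 84.45% * 96.1% / 100 = 81.2%

81.2%


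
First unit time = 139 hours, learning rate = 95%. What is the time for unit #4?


Formula: T_n = T_1 * (learning_rate)^(log2(n)) where learning_rate = rate/100
Doublings = log2(4) = 2
T_n = 139 * 0.95^2
T_n = 139 * 0.9025 = 125.4 hours

125.4 hours


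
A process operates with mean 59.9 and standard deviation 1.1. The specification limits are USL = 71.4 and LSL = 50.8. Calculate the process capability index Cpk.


Cpu = (71.4 - 59.9) / (3 * 1.1) = 3.48
Cpl = (59.9 - 50.8) / (3 * 1.1) = 2.76
Cpk = min(3.48, 2.76) = 2.76

2.76


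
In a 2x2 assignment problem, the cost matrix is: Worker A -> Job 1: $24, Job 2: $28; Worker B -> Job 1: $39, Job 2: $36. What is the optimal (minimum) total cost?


Option 1: A->1 + B->2 = $24 + $36 = $60
Option 2: A->2 + B->1 = $28 + $39 = $67
Min cost = min($60, $67) = $60

$60


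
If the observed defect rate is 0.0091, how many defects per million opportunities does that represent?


DPMO = defect_rate * 1000000 = 0.0091 * 1000000

9100


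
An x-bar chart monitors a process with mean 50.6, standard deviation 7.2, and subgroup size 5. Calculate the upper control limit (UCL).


UCL = 50.6 + 3 * 7.2 / sqrt(5)

60.26


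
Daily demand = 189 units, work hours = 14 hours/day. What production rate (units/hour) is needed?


Formula: Production Rate = Daily Demand / Available Hours
Rate = 189 units/day / 14 hours/day
Rate = 13.5 units/hour

13.5 units/hour


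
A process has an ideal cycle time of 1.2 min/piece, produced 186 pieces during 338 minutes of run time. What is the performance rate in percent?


Formula: Performance = (Ideal CT * Total Count) / Run Time * 100
Ideal output time = 1.2 * 186 = 223.2 min
Performance = 223.2 / 338 * 100 = 66.0%

66.0%


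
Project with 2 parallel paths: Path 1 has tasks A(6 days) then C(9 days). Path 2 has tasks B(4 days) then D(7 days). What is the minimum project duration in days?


Path 1 = 6 + 9 = 15 days
Path 2 = 4 + 7 = 11 days
Duration = max(15, 11) = 15 days

15 days


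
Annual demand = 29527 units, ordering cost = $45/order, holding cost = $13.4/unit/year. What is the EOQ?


Formula: EOQ = sqrt(2 * D * S / H)
Numerator: 2 * 29527 * 45 = 2657430
2DS/H = 2657430 / 13.4 = 198315.7
EOQ = sqrt(198315.7) = 445.3 units

445.3 units


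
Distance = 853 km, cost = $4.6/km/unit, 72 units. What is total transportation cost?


TC = dist * cost * units = 853 * 4.6 * 72 = $282513.60

$282513.60


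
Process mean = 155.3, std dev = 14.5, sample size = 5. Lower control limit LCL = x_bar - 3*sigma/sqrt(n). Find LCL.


LCL = 155.3 - 3 * 14.5 / sqrt(5)

135.85


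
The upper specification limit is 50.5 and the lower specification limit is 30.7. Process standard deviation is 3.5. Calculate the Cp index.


Cp = (50.5 - 30.7) / (6 * 3.5)

0.94


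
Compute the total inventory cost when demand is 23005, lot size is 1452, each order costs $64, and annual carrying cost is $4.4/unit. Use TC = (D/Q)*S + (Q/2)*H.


TC = 23005/1452 * 64 + 1452/2 * 4.4

$4208.39


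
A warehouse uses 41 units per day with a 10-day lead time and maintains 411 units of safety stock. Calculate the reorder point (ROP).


Formula: ROP = (Daily Demand * Lead Time) + Safety Stock
Demand during lead time = 41 * 10 = 410 units
ROP = 410 + 411 = 821 units

821 units


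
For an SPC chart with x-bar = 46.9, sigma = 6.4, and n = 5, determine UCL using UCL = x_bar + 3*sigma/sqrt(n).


UCL = 46.9 + 3 * 6.4 / sqrt(5)

55.49


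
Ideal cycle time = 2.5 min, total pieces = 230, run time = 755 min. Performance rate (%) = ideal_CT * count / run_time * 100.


Formula: Performance = (Ideal CT * Total Count) / Run Time * 100
Ideal output time = 2.5 * 230 = 575.0 min
Performance = 575.0 / 755 * 100 = 76.2%

76.2%


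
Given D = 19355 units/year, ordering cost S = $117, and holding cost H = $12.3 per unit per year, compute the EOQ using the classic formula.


Formula: EOQ = sqrt(2 * D * S / H)
Numerator: 2 * 19355 * 117 = 4529070
2DS/H = 4529070 / 12.3 = 368217.1
EOQ = sqrt(368217.1) = 606.8 units

606.8 units


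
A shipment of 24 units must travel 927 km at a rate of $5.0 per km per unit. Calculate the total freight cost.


TC = dist * cost * units = 927 * 5.0 * 24 = $111240.00

$111240.00


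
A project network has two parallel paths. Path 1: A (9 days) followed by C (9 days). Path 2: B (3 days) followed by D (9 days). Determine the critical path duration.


Path 1 = 9 + 9 = 18 days
Path 2 = 3 + 9 = 12 days
Duration = max(18, 12) = 18 days

18 days


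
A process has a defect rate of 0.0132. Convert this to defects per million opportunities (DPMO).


DPMO = defect_rate * 1000000 = 0.0132 * 1000000

13200


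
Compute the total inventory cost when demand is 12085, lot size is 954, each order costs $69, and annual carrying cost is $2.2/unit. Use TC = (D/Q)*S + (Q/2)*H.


TC = 12085/954 * 69 + 954/2 * 2.2

$1923.47


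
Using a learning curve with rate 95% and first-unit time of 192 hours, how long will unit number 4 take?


Formula: T_n = T_1 * (learning_rate)^(log2(n)) where learning_rate = rate/100
Doublings = log2(4) = 2
T_n = 192 * 0.95^2
T_n = 192 * 0.9025 = 173.3 hours

173.3 hours


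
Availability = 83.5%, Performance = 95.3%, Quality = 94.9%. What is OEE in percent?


Formula: OEE = Availability * Performance * Quality / 10000
A * P = 83.5% * 95.3% / 100 = 79.58%
OEE = 79.58% * 94.9% / 100 = 75.5%

75.5%


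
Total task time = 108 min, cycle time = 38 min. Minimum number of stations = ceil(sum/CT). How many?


Formula: N_min = ceil(Sum of Task Times / Cycle Time)
N_min = ceil(108 min / 38 min) = ceil(2.8421)
N_min = 3 stations

3


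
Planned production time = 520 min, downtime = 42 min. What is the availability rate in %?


Formula: Availability = (Planned Time - Downtime) / Planned Time * 100
Uptime = 520 - 42 = 478 min
Availability = 478 / 520 * 100 = 91.9%

91.9%


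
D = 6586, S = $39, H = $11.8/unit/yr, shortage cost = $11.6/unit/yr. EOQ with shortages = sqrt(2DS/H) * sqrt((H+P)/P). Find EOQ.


Formula: EOQ* = sqrt(2DS/H) * sqrt((H+P)/P)
Base EOQ = sqrt(2*6586*39/11.8) = 208.65 units
Correction = sqrt((11.8+11.6)/11.6) = 1.4203
EOQ* = 208.65 * 1.4203 = 296.3 units

296.3 units
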